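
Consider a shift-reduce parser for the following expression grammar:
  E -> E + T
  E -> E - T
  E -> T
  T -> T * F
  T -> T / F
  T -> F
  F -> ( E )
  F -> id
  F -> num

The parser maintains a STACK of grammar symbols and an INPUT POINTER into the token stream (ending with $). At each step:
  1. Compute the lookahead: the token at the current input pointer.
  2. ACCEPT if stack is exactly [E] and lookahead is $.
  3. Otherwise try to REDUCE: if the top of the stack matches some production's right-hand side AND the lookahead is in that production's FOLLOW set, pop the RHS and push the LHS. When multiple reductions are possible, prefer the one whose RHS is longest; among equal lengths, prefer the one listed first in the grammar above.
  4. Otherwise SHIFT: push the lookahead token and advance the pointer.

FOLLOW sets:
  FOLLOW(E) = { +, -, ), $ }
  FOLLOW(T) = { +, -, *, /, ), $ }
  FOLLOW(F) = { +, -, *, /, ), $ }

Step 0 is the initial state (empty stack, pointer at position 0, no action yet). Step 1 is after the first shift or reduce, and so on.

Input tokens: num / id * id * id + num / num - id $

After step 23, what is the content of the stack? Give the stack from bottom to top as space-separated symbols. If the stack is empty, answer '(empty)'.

Answer: E + T / F

Derivation:
Step 1: shift num. Stack=[num] ptr=1 lookahead=/ remaining=[/ id * id * id + num / num - id $]
Step 2: reduce F->num. Stack=[F] ptr=1 lookahead=/ remaining=[/ id * id * id + num / num - id $]
Step 3: reduce T->F. Stack=[T] ptr=1 lookahead=/ remaining=[/ id * id * id + num / num - id $]
Step 4: shift /. Stack=[T /] ptr=2 lookahead=id remaining=[id * id * id + num / num - id $]
Step 5: shift id. Stack=[T / id] ptr=3 lookahead=* remaining=[* id * id + num / num - id $]
Step 6: reduce F->id. Stack=[T / F] ptr=3 lookahead=* remaining=[* id * id + num / num - id $]
Step 7: reduce T->T / F. Stack=[T] ptr=3 lookahead=* remaining=[* id * id + num / num - id $]
Step 8: shift *. Stack=[T *] ptr=4 lookahead=id remaining=[id * id + num / num - id $]
Step 9: shift id. Stack=[T * id] ptr=5 lookahead=* remaining=[* id + num / num - id $]
Step 10: reduce F->id. Stack=[T * F] ptr=5 lookahead=* remaining=[* id + num / num - id $]
Step 11: reduce T->T * F. Stack=[T] ptr=5 lookahead=* remaining=[* id + num / num - id $]
Step 12: shift *. Stack=[T *] ptr=6 lookahead=id remaining=[id + num / num - id $]
Step 13: shift id. Stack=[T * id] ptr=7 lookahead=+ remaining=[+ num / num - id $]
Step 14: reduce F->id. Stack=[T * F] ptr=7 lookahead=+ remaining=[+ num / num - id $]
Step 15: reduce T->T * F. Stack=[T] ptr=7 lookahead=+ remaining=[+ num / num - id $]
Step 16: reduce E->T. Stack=[E] ptr=7 lookahead=+ remaining=[+ num / num - id $]
Step 17: shift +. Stack=[E +] ptr=8 lookahead=num remaining=[num / num - id $]
Step 18: shift num. Stack=[E + num] ptr=9 lookahead=/ remaining=[/ num - id $]
Step 19: reduce F->num. Stack=[E + F] ptr=9 lookahead=/ remaining=[/ num - id $]
Step 20: reduce T->F. Stack=[E + T] ptr=9 lookahead=/ remaining=[/ num - id $]
Step 21: shift /. Stack=[E + T /] ptr=10 lookahead=num remaining=[num - id $]
Step 22: shift num. Stack=[E + T / num] ptr=11 lookahead=- remaining=[- id $]
Step 23: reduce F->num. Stack=[E + T / F] ptr=11 lookahead=- remaining=[- id $]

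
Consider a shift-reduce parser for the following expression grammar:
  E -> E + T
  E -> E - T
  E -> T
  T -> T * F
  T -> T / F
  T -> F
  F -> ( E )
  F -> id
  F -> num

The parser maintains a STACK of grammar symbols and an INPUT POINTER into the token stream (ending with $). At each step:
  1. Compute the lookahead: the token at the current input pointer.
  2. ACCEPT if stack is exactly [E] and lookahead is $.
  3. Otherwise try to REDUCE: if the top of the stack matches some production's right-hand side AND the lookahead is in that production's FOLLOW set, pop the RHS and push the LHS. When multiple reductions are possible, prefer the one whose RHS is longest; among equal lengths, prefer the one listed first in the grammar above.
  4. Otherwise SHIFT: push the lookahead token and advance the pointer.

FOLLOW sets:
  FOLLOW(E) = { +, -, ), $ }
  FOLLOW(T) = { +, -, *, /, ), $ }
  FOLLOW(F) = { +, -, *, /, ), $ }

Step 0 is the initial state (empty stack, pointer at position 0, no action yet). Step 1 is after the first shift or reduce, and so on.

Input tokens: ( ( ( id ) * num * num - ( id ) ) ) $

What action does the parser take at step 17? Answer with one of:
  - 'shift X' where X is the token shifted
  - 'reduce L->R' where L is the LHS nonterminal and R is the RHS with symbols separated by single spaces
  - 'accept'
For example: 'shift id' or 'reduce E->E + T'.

Step 1: shift (. Stack=[(] ptr=1 lookahead=( remaining=[( ( id ) * num * num - ( id ) ) ) $]
Step 2: shift (. Stack=[( (] ptr=2 lookahead=( remaining=[( id ) * num * num - ( id ) ) ) $]
Step 3: shift (. Stack=[( ( (] ptr=3 lookahead=id remaining=[id ) * num * num - ( id ) ) ) $]
Step 4: shift id. Stack=[( ( ( id] ptr=4 lookahead=) remaining=[) * num * num - ( id ) ) ) $]
Step 5: reduce F->id. Stack=[( ( ( F] ptr=4 lookahead=) remaining=[) * num * num - ( id ) ) ) $]
Step 6: reduce T->F. Stack=[( ( ( T] ptr=4 lookahead=) remaining=[) * num * num - ( id ) ) ) $]
Step 7: reduce E->T. Stack=[( ( ( E] ptr=4 lookahead=) remaining=[) * num * num - ( id ) ) ) $]
Step 8: shift ). Stack=[( ( ( E )] ptr=5 lookahead=* remaining=[* num * num - ( id ) ) ) $]
Step 9: reduce F->( E ). Stack=[( ( F] ptr=5 lookahead=* remaining=[* num * num - ( id ) ) ) $]
Step 10: reduce T->F. Stack=[( ( T] ptr=5 lookahead=* remaining=[* num * num - ( id ) ) ) $]
Step 11: shift *. Stack=[( ( T *] ptr=6 lookahead=num remaining=[num * num - ( id ) ) ) $]
Step 12: shift num. Stack=[( ( T * num] ptr=7 lookahead=* remaining=[* num - ( id ) ) ) $]
Step 13: reduce F->num. Stack=[( ( T * F] ptr=7 lookahead=* remaining=[* num - ( id ) ) ) $]
Step 14: reduce T->T * F. Stack=[( ( T] ptr=7 lookahead=* remaining=[* num - ( id ) ) ) $]
Step 15: shift *. Stack=[( ( T *] ptr=8 lookahead=num remaining=[num - ( id ) ) ) $]
Step 16: shift num. Stack=[( ( T * num] ptr=9 lookahead=- remaining=[- ( id ) ) ) $]
Step 17: reduce F->num. Stack=[( ( T * F] ptr=9 lookahead=- remaining=[- ( id ) ) ) $]

Answer: reduce F->num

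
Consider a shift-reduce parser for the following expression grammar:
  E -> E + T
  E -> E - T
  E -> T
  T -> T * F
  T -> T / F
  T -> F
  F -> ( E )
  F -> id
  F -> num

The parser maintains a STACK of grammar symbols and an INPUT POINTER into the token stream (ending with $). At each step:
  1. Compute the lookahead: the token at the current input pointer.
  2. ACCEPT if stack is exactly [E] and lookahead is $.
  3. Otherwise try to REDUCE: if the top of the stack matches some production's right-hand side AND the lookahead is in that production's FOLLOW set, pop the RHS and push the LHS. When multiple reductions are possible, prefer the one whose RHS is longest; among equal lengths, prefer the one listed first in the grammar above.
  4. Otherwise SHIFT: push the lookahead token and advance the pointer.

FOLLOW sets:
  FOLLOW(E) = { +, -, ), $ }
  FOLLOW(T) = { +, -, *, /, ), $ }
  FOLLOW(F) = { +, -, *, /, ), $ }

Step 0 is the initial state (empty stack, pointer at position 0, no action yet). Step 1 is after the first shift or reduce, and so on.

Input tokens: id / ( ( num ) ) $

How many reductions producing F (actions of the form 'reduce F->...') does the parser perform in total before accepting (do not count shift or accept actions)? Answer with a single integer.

Step 1: shift id. Stack=[id] ptr=1 lookahead=/ remaining=[/ ( ( num ) ) $]
Step 2: reduce F->id. Stack=[F] ptr=1 lookahead=/ remaining=[/ ( ( num ) ) $]
Step 3: reduce T->F. Stack=[T] ptr=1 lookahead=/ remaining=[/ ( ( num ) ) $]
Step 4: shift /. Stack=[T /] ptr=2 lookahead=( remaining=[( ( num ) ) $]
Step 5: shift (. Stack=[T / (] ptr=3 lookahead=( remaining=[( num ) ) $]
Step 6: shift (. Stack=[T / ( (] ptr=4 lookahead=num remaining=[num ) ) $]
Step 7: shift num. Stack=[T / ( ( num] ptr=5 lookahead=) remaining=[) ) $]
Step 8: reduce F->num. Stack=[T / ( ( F] ptr=5 lookahead=) remaining=[) ) $]
Step 9: reduce T->F. Stack=[T / ( ( T] ptr=5 lookahead=) remaining=[) ) $]
Step 10: reduce E->T. Stack=[T / ( ( E] ptr=5 lookahead=) remaining=[) ) $]
Step 11: shift ). Stack=[T / ( ( E )] ptr=6 lookahead=) remaining=[) $]
Step 12: reduce F->( E ). Stack=[T / ( F] ptr=6 lookahead=) remaining=[) $]
Step 13: reduce T->F. Stack=[T / ( T] ptr=6 lookahead=) remaining=[) $]
Step 14: reduce E->T. Stack=[T / ( E] ptr=6 lookahead=) remaining=[) $]
Step 15: shift ). Stack=[T / ( E )] ptr=7 lookahead=$ remaining=[$]
Step 16: reduce F->( E ). Stack=[T / F] ptr=7 lookahead=$ remaining=[$]
Step 17: reduce T->T / F. Stack=[T] ptr=7 lookahead=$ remaining=[$]
Step 18: reduce E->T. Stack=[E] ptr=7 lookahead=$ remaining=[$]
Step 19: accept. Stack=[E] ptr=7 lookahead=$ remaining=[$]

Answer: 4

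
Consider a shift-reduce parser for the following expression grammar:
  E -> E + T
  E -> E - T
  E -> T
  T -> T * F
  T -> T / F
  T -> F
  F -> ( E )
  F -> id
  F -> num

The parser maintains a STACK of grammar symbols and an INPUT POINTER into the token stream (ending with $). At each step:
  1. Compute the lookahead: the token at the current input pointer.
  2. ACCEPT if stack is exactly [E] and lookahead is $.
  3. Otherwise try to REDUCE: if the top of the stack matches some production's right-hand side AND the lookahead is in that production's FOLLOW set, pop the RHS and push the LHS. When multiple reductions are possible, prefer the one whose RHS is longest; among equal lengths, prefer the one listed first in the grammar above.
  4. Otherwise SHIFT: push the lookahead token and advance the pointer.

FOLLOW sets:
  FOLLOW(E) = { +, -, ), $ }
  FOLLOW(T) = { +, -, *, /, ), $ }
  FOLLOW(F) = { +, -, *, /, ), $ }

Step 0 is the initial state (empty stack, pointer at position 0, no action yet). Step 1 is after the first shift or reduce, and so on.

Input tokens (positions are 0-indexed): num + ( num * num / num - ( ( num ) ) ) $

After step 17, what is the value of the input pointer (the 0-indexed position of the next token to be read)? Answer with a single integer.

Step 1: shift num. Stack=[num] ptr=1 lookahead=+ remaining=[+ ( num * num / num - ( ( num ) ) ) $]
Step 2: reduce F->num. Stack=[F] ptr=1 lookahead=+ remaining=[+ ( num * num / num - ( ( num ) ) ) $]
Step 3: reduce T->F. Stack=[T] ptr=1 lookahead=+ remaining=[+ ( num * num / num - ( ( num ) ) ) $]
Step 4: reduce E->T. Stack=[E] ptr=1 lookahead=+ remaining=[+ ( num * num / num - ( ( num ) ) ) $]
Step 5: shift +. Stack=[E +] ptr=2 lookahead=( remaining=[( num * num / num - ( ( num ) ) ) $]
Step 6: shift (. Stack=[E + (] ptr=3 lookahead=num remaining=[num * num / num - ( ( num ) ) ) $]
Step 7: shift num. Stack=[E + ( num] ptr=4 lookahead=* remaining=[* num / num - ( ( num ) ) ) $]
Step 8: reduce F->num. Stack=[E + ( F] ptr=4 lookahead=* remaining=[* num / num - ( ( num ) ) ) $]
Step 9: reduce T->F. Stack=[E + ( T] ptr=4 lookahead=* remaining=[* num / num - ( ( num ) ) ) $]
Step 10: shift *. Stack=[E + ( T *] ptr=5 lookahead=num remaining=[num / num - ( ( num ) ) ) $]
Step 11: shift num. Stack=[E + ( T * num] ptr=6 lookahead=/ remaining=[/ num - ( ( num ) ) ) $]
Step 12: reduce F->num. Stack=[E + ( T * F] ptr=6 lookahead=/ remaining=[/ num - ( ( num ) ) ) $]
Step 13: reduce T->T * F. Stack=[E + ( T] ptr=6 lookahead=/ remaining=[/ num - ( ( num ) ) ) $]
Step 14: shift /. Stack=[E + ( T /] ptr=7 lookahead=num remaining=[num - ( ( num ) ) ) $]
Step 15: shift num. Stack=[E + ( T / num] ptr=8 lookahead=- remaining=[- ( ( num ) ) ) $]
Step 16: reduce F->num. Stack=[E + ( T / F] ptr=8 lookahead=- remaining=[- ( ( num ) ) ) $]
Step 17: reduce T->T / F. Stack=[E + ( T] ptr=8 lookahead=- remaining=[- ( ( num ) ) ) $]

Answer: 8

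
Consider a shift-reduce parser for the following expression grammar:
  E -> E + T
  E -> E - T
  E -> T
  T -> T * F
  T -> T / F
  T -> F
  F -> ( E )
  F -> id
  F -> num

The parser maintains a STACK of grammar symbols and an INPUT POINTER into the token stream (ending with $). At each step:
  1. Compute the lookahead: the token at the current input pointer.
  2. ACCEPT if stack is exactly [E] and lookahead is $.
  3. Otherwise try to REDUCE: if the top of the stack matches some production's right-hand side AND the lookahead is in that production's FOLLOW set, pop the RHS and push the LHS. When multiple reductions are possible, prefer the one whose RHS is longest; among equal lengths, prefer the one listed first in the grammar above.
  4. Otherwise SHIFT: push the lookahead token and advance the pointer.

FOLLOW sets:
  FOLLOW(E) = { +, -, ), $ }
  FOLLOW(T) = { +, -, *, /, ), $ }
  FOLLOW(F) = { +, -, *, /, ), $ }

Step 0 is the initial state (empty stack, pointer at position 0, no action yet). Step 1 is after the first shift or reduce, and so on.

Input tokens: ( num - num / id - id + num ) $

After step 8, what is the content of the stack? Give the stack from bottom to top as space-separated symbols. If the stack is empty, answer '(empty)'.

Step 1: shift (. Stack=[(] ptr=1 lookahead=num remaining=[num - num / id - id + num ) $]
Step 2: shift num. Stack=[( num] ptr=2 lookahead=- remaining=[- num / id - id + num ) $]
Step 3: reduce F->num. Stack=[( F] ptr=2 lookahead=- remaining=[- num / id - id + num ) $]
Step 4: reduce T->F. Stack=[( T] ptr=2 lookahead=- remaining=[- num / id - id + num ) $]
Step 5: reduce E->T. Stack=[( E] ptr=2 lookahead=- remaining=[- num / id - id + num ) $]
Step 6: shift -. Stack=[( E -] ptr=3 lookahead=num remaining=[num / id - id + num ) $]
Step 7: shift num. Stack=[( E - num] ptr=4 lookahead=/ remaining=[/ id - id + num ) $]
Step 8: reduce F->num. Stack=[( E - F] ptr=4 lookahead=/ remaining=[/ id - id + num ) $]

Answer: ( E - F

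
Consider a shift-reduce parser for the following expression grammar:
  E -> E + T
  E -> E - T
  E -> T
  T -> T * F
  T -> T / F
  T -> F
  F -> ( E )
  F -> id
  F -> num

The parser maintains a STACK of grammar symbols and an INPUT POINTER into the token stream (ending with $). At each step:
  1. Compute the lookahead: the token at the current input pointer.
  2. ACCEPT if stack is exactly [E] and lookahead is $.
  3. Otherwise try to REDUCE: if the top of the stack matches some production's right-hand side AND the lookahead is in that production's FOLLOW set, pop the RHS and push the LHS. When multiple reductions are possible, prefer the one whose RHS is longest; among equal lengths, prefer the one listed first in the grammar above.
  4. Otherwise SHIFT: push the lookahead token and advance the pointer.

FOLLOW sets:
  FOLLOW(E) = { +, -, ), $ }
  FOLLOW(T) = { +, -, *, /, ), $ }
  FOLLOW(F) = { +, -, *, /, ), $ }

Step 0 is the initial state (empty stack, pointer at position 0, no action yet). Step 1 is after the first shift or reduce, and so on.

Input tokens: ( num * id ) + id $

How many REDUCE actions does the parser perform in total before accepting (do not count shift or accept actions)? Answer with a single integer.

Step 1: shift (. Stack=[(] ptr=1 lookahead=num remaining=[num * id ) + id $]
Step 2: shift num. Stack=[( num] ptr=2 lookahead=* remaining=[* id ) + id $]
Step 3: reduce F->num. Stack=[( F] ptr=2 lookahead=* remaining=[* id ) + id $]
Step 4: reduce T->F. Stack=[( T] ptr=2 lookahead=* remaining=[* id ) + id $]
Step 5: shift *. Stack=[( T *] ptr=3 lookahead=id remaining=[id ) + id $]
Step 6: shift id. Stack=[( T * id] ptr=4 lookahead=) remaining=[) + id $]
Step 7: reduce F->id. Stack=[( T * F] ptr=4 lookahead=) remaining=[) + id $]
Step 8: reduce T->T * F. Stack=[( T] ptr=4 lookahead=) remaining=[) + id $]
Step 9: reduce E->T. Stack=[( E] ptr=4 lookahead=) remaining=[) + id $]
Step 10: shift ). Stack=[( E )] ptr=5 lookahead=+ remaining=[+ id $]
Step 11: reduce F->( E ). Stack=[F] ptr=5 lookahead=+ remaining=[+ id $]
Step 12: reduce T->F. Stack=[T] ptr=5 lookahead=+ remaining=[+ id $]
Step 13: reduce E->T. Stack=[E] ptr=5 lookahead=+ remaining=[+ id $]
Step 14: shift +. Stack=[E +] ptr=6 lookahead=id remaining=[id $]
Step 15: shift id. Stack=[E + id] ptr=7 lookahead=$ remaining=[$]
Step 16: reduce F->id. Stack=[E + F] ptr=7 lookahead=$ remaining=[$]
Step 17: reduce T->F. Stack=[E + T] ptr=7 lookahead=$ remaining=[$]
Step 18: reduce E->E + T. Stack=[E] ptr=7 lookahead=$ remaining=[$]
Step 19: accept. Stack=[E] ptr=7 lookahead=$ remaining=[$]

Answer: 11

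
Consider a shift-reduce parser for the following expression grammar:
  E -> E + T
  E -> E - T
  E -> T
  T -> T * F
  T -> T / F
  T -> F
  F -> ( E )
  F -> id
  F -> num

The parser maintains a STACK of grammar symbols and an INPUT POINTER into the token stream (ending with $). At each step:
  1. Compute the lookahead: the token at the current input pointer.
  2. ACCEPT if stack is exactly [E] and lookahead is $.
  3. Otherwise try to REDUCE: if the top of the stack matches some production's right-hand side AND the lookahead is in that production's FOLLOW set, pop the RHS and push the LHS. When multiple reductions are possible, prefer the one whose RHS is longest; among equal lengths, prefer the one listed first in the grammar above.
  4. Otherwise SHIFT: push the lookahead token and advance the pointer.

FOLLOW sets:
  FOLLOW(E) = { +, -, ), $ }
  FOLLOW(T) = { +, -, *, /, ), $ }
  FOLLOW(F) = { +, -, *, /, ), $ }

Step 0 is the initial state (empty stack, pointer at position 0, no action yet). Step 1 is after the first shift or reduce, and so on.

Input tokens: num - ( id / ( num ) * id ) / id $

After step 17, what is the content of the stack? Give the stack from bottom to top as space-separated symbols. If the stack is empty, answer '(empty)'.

Answer: E - ( T / F

Derivation:
Step 1: shift num. Stack=[num] ptr=1 lookahead=- remaining=[- ( id / ( num ) * id ) / id $]
Step 2: reduce F->num. Stack=[F] ptr=1 lookahead=- remaining=[- ( id / ( num ) * id ) / id $]
Step 3: reduce T->F. Stack=[T] ptr=1 lookahead=- remaining=[- ( id / ( num ) * id ) / id $]
Step 4: reduce E->T. Stack=[E] ptr=1 lookahead=- remaining=[- ( id / ( num ) * id ) / id $]
Step 5: shift -. Stack=[E -] ptr=2 lookahead=( remaining=[( id / ( num ) * id ) / id $]
Step 6: shift (. Stack=[E - (] ptr=3 lookahead=id remaining=[id / ( num ) * id ) / id $]
Step 7: shift id. Stack=[E - ( id] ptr=4 lookahead=/ remaining=[/ ( num ) * id ) / id $]
Step 8: reduce F->id. Stack=[E - ( F] ptr=4 lookahead=/ remaining=[/ ( num ) * id ) / id $]
Step 9: reduce T->F. Stack=[E - ( T] ptr=4 lookahead=/ remaining=[/ ( num ) * id ) / id $]
Step 10: shift /. Stack=[E - ( T /] ptr=5 lookahead=( remaining=[( num ) * id ) / id $]
Step 11: shift (. Stack=[E - ( T / (] ptr=6 lookahead=num remaining=[num ) * id ) / id $]
Step 12: shift num. Stack=[E - ( T / ( num] ptr=7 lookahead=) remaining=[) * id ) / id $]
Step 13: reduce F->num. Stack=[E - ( T / ( F] ptr=7 lookahead=) remaining=[) * id ) / id $]
Step 14: reduce T->F. Stack=[E - ( T / ( T] ptr=7 lookahead=) remaining=[) * id ) / id $]
Step 15: reduce E->T. Stack=[E - ( T / ( E] ptr=7 lookahead=) remaining=[) * id ) / id $]
Step 16: shift ). Stack=[E - ( T / ( E )] ptr=8 lookahead=* remaining=[* id ) / id $]
Step 17: reduce F->( E ). Stack=[E - ( T / F] ptr=8 lookahead=* remaining=[* id ) / id $]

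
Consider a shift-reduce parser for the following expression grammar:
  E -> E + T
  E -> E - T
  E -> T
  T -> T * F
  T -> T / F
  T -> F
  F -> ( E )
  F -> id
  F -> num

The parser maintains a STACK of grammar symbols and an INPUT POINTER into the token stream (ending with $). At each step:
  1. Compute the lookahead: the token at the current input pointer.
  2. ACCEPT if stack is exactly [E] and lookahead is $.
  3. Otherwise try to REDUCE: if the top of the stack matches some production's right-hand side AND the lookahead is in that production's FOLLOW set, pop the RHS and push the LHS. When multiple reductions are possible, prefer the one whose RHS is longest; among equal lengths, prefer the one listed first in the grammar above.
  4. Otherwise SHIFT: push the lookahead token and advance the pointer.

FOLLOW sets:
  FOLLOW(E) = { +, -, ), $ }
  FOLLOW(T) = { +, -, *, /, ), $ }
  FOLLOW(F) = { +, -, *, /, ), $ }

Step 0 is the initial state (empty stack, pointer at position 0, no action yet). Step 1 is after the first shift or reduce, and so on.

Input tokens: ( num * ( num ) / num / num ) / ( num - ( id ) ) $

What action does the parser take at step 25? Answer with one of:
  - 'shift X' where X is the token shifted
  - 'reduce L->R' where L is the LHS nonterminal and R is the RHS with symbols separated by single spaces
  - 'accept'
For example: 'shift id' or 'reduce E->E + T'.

Step 1: shift (. Stack=[(] ptr=1 lookahead=num remaining=[num * ( num ) / num / num ) / ( num - ( id ) ) $]
Step 2: shift num. Stack=[( num] ptr=2 lookahead=* remaining=[* ( num ) / num / num ) / ( num - ( id ) ) $]
Step 3: reduce F->num. Stack=[( F] ptr=2 lookahead=* remaining=[* ( num ) / num / num ) / ( num - ( id ) ) $]
Step 4: reduce T->F. Stack=[( T] ptr=2 lookahead=* remaining=[* ( num ) / num / num ) / ( num - ( id ) ) $]
Step 5: shift *. Stack=[( T *] ptr=3 lookahead=( remaining=[( num ) / num / num ) / ( num - ( id ) ) $]
Step 6: shift (. Stack=[( T * (] ptr=4 lookahead=num remaining=[num ) / num / num ) / ( num - ( id ) ) $]
Step 7: shift num. Stack=[( T * ( num] ptr=5 lookahead=) remaining=[) / num / num ) / ( num - ( id ) ) $]
Step 8: reduce F->num. Stack=[( T * ( F] ptr=5 lookahead=) remaining=[) / num / num ) / ( num - ( id ) ) $]
Step 9: reduce T->F. Stack=[( T * ( T] ptr=5 lookahead=) remaining=[) / num / num ) / ( num - ( id ) ) $]
Step 10: reduce E->T. Stack=[( T * ( E] ptr=5 lookahead=) remaining=[) / num / num ) / ( num - ( id ) ) $]
Step 11: shift ). Stack=[( T * ( E )] ptr=6 lookahead=/ remaining=[/ num / num ) / ( num - ( id ) ) $]
Step 12: reduce F->( E ). Stack=[( T * F] ptr=6 lookahead=/ remaining=[/ num / num ) / ( num - ( id ) ) $]
Step 13: reduce T->T * F. Stack=[( T] ptr=6 lookahead=/ remaining=[/ num / num ) / ( num - ( id ) ) $]
Step 14: shift /. Stack=[( T /] ptr=7 lookahead=num remaining=[num / num ) / ( num - ( id ) ) $]
Step 15: shift num. Stack=[( T / num] ptr=8 lookahead=/ remaining=[/ num ) / ( num - ( id ) ) $]
Step 16: reduce F->num. Stack=[( T / F] ptr=8 lookahead=/ remaining=[/ num ) / ( num - ( id ) ) $]
Step 17: reduce T->T / F. Stack=[( T] ptr=8 lookahead=/ remaining=[/ num ) / ( num - ( id ) ) $]
Step 18: shift /. Stack=[( T /] ptr=9 lookahead=num remaining=[num ) / ( num - ( id ) ) $]
Step 19: shift num. Stack=[( T / num] ptr=10 lookahead=) remaining=[) / ( num - ( id ) ) $]
Step 20: reduce F->num. Stack=[( T / F] ptr=10 lookahead=) remaining=[) / ( num - ( id ) ) $]
Step 21: reduce T->T / F. Stack=[( T] ptr=10 lookahead=) remaining=[) / ( num - ( id ) ) $]
Step 22: reduce E->T. Stack=[( E] ptr=10 lookahead=) remaining=[) / ( num - ( id ) ) $]
Step 23: shift ). Stack=[( E )] ptr=11 lookahead=/ remaining=[/ ( num - ( id ) ) $]
Step 24: reduce F->( E ). Stack=[F] ptr=11 lookahead=/ remaining=[/ ( num - ( id ) ) $]
Step 25: reduce T->F. Stack=[T] ptr=11 lookahead=/ remaining=[/ ( num - ( id ) ) $]

Answer: reduce T->F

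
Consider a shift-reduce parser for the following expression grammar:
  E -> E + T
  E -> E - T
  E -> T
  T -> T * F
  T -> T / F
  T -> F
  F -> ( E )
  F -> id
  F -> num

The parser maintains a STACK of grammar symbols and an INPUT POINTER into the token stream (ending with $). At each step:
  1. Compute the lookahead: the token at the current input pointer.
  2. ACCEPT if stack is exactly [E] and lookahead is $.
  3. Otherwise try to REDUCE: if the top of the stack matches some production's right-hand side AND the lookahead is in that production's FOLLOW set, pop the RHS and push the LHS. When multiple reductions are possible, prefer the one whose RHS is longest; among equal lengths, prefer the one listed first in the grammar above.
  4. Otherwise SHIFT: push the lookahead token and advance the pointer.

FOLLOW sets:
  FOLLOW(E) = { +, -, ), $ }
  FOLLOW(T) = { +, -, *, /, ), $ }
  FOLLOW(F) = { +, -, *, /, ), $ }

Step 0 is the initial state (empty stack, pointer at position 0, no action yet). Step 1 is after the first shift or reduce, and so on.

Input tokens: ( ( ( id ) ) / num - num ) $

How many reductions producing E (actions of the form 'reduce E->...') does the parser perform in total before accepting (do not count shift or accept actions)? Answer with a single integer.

Answer: 5

Derivation:
Step 1: shift (. Stack=[(] ptr=1 lookahead=( remaining=[( ( id ) ) / num - num ) $]
Step 2: shift (. Stack=[( (] ptr=2 lookahead=( remaining=[( id ) ) / num - num ) $]
Step 3: shift (. Stack=[( ( (] ptr=3 lookahead=id remaining=[id ) ) / num - num ) $]
Step 4: shift id. Stack=[( ( ( id] ptr=4 lookahead=) remaining=[) ) / num - num ) $]
Step 5: reduce F->id. Stack=[( ( ( F] ptr=4 lookahead=) remaining=[) ) / num - num ) $]
Step 6: reduce T->F. Stack=[( ( ( T] ptr=4 lookahead=) remaining=[) ) / num - num ) $]
Step 7: reduce E->T. Stack=[( ( ( E] ptr=4 lookahead=) remaining=[) ) / num - num ) $]
Step 8: shift ). Stack=[( ( ( E )] ptr=5 lookahead=) remaining=[) / num - num ) $]
Step 9: reduce F->( E ). Stack=[( ( F] ptr=5 lookahead=) remaining=[) / num - num ) $]
Step 10: reduce T->F. Stack=[( ( T] ptr=5 lookahead=) remaining=[) / num - num ) $]
Step 11: reduce E->T. Stack=[( ( E] ptr=5 lookahead=) remaining=[) / num - num ) $]
Step 12: shift ). Stack=[( ( E )] ptr=6 lookahead=/ remaining=[/ num - num ) $]
Step 13: reduce F->( E ). Stack=[( F] ptr=6 lookahead=/ remaining=[/ num - num ) $]
Step 14: reduce T->F. Stack=[( T] ptr=6 lookahead=/ remaining=[/ num - num ) $]
Step 15: shift /. Stack=[( T /] ptr=7 lookahead=num remaining=[num - num ) $]
Step 16: shift num. Stack=[( T / num] ptr=8 lookahead=- remaining=[- num ) $]
Step 17: reduce F->num. Stack=[( T / F] ptr=8 lookahead=- remaining=[- num ) $]
Step 18: reduce T->T / F. Stack=[( T] ptr=8 lookahead=- remaining=[- num ) $]
Step 19: reduce E->T. Stack=[( E] ptr=8 lookahead=- remaining=[- num ) $]
Step 20: shift -. Stack=[( E -] ptr=9 lookahead=num remaining=[num ) $]
Step 21: shift num. Stack=[( E - num] ptr=10 lookahead=) remaining=[) $]
Step 22: reduce F->num. Stack=[( E - F] ptr=10 lookahead=) remaining=[) $]
Step 23: reduce T->F. Stack=[( E - T] ptr=10 lookahead=) remaining=[) $]
Step 24: reduce E->E - T. Stack=[( E] ptr=10 lookahead=) remaining=[) $]
Step 25: shift ). Stack=[( E )] ptr=11 lookahead=$ remaining=[$]
Step 26: reduce F->( E ). Stack=[F] ptr=11 lookahead=$ remaining=[$]
Step 27: reduce T->F. Stack=[T] ptr=11 lookahead=$ remaining=[$]
Step 28: reduce E->T. Stack=[E] ptr=11 lookahead=$ remaining=[$]
Step 29: accept. Stack=[E] ptr=11 lookahead=$ remaining=[$]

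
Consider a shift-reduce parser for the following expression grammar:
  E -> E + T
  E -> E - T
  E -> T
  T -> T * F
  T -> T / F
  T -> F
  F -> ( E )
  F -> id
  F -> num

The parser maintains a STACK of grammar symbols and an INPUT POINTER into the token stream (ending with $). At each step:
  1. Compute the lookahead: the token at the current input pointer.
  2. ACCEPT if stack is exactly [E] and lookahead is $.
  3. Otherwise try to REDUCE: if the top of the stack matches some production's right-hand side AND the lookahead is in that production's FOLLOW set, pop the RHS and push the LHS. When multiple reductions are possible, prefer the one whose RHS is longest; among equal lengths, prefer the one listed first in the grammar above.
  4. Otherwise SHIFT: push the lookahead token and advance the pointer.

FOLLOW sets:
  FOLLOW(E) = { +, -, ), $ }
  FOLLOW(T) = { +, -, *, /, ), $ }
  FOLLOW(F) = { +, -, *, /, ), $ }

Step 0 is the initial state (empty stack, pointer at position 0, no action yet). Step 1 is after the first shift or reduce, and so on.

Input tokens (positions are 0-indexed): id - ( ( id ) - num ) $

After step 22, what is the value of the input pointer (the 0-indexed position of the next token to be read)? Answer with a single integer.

Answer: 9

Derivation:
Step 1: shift id. Stack=[id] ptr=1 lookahead=- remaining=[- ( ( id ) - num ) $]
Step 2: reduce F->id. Stack=[F] ptr=1 lookahead=- remaining=[- ( ( id ) - num ) $]
Step 3: reduce T->F. Stack=[T] ptr=1 lookahead=- remaining=[- ( ( id ) - num ) $]
Step 4: reduce E->T. Stack=[E] ptr=1 lookahead=- remaining=[- ( ( id ) - num ) $]
Step 5: shift -. Stack=[E -] ptr=2 lookahead=( remaining=[( ( id ) - num ) $]
Step 6: shift (. Stack=[E - (] ptr=3 lookahead=( remaining=[( id ) - num ) $]
Step 7: shift (. Stack=[E - ( (] ptr=4 lookahead=id remaining=[id ) - num ) $]
Step 8: shift id. Stack=[E - ( ( id] ptr=5 lookahead=) remaining=[) - num ) $]
Step 9: reduce F->id. Stack=[E - ( ( F] ptr=5 lookahead=) remaining=[) - num ) $]
Step 10: reduce T->F. Stack=[E - ( ( T] ptr=5 lookahead=) remaining=[) - num ) $]
Step 11: reduce E->T. Stack=[E - ( ( E] ptr=5 lookahead=) remaining=[) - num ) $]
Step 12: shift ). Stack=[E - ( ( E )] ptr=6 lookahead=- remaining=[- num ) $]
Step 13: reduce F->( E ). Stack=[E - ( F] ptr=6 lookahead=- remaining=[- num ) $]
Step 14: reduce T->F. Stack=[E - ( T] ptr=6 lookahead=- remaining=[- num ) $]
Step 15: reduce E->T. Stack=[E - ( E] ptr=6 lookahead=- remaining=[- num ) $]
Step 16: shift -. Stack=[E - ( E -] ptr=7 lookahead=num remaining=[num ) $]
Step 17: shift num. Stack=[E - ( E - num] ptr=8 lookahead=) remaining=[) $]
Step 18: reduce F->num. Stack=[E - ( E - F] ptr=8 lookahead=) remaining=[) $]
Step 19: reduce T->F. Stack=[E - ( E - T] ptr=8 lookahead=) remaining=[) $]
Step 20: reduce E->E - T. Stack=[E - ( E] ptr=8 lookahead=) remaining=[) $]
Step 21: shift ). Stack=[E - ( E )] ptr=9 lookahead=$ remaining=[$]
Step 22: reduce F->( E ). Stack=[E - F] ptr=9 lookahead=$ remaining=[$]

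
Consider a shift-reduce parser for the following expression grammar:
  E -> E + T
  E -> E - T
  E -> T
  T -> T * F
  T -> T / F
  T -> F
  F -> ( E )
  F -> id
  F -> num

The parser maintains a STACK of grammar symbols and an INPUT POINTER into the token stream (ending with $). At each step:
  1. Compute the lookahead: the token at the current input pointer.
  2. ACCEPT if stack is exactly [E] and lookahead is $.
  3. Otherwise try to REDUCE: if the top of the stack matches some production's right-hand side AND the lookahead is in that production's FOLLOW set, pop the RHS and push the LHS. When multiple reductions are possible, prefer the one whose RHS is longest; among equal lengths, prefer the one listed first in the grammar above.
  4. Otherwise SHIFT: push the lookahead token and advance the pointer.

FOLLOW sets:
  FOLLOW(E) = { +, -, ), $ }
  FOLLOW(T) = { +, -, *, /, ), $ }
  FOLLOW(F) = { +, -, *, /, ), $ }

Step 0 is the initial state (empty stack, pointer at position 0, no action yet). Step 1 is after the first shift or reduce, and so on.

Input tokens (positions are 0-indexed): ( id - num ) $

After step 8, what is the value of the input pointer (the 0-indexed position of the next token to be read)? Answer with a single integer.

Step 1: shift (. Stack=[(] ptr=1 lookahead=id remaining=[id - num ) $]
Step 2: shift id. Stack=[( id] ptr=2 lookahead=- remaining=[- num ) $]
Step 3: reduce F->id. Stack=[( F] ptr=2 lookahead=- remaining=[- num ) $]
Step 4: reduce T->F. Stack=[( T] ptr=2 lookahead=- remaining=[- num ) $]
Step 5: reduce E->T. Stack=[( E] ptr=2 lookahead=- remaining=[- num ) $]
Step 6: shift -. Stack=[( E -] ptr=3 lookahead=num remaining=[num ) $]
Step 7: shift num. Stack=[( E - num] ptr=4 lookahead=) remaining=[) $]
Step 8: reduce F->num. Stack=[( E - F] ptr=4 lookahead=) remaining=[) $]

Answer: 4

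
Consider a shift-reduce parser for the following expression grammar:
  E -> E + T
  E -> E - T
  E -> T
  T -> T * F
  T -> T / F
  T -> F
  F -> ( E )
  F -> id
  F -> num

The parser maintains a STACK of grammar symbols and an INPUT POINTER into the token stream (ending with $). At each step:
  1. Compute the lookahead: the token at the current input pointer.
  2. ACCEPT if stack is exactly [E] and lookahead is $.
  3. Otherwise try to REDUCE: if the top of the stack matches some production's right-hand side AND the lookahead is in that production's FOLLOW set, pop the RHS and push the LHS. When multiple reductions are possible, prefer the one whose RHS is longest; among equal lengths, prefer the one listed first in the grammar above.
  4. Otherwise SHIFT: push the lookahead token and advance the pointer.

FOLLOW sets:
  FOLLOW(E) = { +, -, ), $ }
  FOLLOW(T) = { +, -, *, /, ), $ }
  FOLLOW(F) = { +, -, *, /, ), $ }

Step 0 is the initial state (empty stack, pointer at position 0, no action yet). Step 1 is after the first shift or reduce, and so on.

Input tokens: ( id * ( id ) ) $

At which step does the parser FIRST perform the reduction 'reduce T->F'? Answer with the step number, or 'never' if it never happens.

Answer: 4

Derivation:
Step 1: shift (. Stack=[(] ptr=1 lookahead=id remaining=[id * ( id ) ) $]
Step 2: shift id. Stack=[( id] ptr=2 lookahead=* remaining=[* ( id ) ) $]
Step 3: reduce F->id. Stack=[( F] ptr=2 lookahead=* remaining=[* ( id ) ) $]
Step 4: reduce T->F. Stack=[( T] ptr=2 lookahead=* remaining=[* ( id ) ) $]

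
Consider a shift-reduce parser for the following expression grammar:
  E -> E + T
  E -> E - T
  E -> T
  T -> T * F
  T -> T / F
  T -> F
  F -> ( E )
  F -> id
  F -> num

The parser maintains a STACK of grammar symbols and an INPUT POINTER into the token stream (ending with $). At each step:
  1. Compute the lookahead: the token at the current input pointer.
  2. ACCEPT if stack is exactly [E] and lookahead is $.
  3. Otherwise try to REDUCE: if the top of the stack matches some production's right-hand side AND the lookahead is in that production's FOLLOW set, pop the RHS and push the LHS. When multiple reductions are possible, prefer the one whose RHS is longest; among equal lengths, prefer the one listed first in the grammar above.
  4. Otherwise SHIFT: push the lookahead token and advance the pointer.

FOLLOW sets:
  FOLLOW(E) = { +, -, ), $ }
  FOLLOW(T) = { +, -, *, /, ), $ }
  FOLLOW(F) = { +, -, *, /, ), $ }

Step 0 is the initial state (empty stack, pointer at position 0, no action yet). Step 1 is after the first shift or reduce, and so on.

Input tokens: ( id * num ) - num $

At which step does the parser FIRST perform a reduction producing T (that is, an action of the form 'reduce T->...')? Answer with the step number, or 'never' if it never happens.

Step 1: shift (. Stack=[(] ptr=1 lookahead=id remaining=[id * num ) - num $]
Step 2: shift id. Stack=[( id] ptr=2 lookahead=* remaining=[* num ) - num $]
Step 3: reduce F->id. Stack=[( F] ptr=2 lookahead=* remaining=[* num ) - num $]
Step 4: reduce T->F. Stack=[( T] ptr=2 lookahead=* remaining=[* num ) - num $]

Answer: 4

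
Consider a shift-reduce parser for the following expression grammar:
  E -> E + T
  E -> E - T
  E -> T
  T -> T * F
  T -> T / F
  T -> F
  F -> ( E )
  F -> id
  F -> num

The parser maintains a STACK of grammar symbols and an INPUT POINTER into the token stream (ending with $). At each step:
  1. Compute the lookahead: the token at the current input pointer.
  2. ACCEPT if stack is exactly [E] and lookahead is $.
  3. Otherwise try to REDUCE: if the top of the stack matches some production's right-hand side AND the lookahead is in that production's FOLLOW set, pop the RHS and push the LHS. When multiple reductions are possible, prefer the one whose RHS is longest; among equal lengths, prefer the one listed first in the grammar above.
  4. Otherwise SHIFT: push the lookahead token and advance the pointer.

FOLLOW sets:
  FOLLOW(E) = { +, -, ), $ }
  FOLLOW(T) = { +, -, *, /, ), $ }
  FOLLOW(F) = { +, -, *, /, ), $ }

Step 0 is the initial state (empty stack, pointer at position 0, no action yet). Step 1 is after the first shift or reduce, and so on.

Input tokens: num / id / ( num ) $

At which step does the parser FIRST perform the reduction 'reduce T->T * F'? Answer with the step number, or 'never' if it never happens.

Step 1: shift num. Stack=[num] ptr=1 lookahead=/ remaining=[/ id / ( num ) $]
Step 2: reduce F->num. Stack=[F] ptr=1 lookahead=/ remaining=[/ id / ( num ) $]
Step 3: reduce T->F. Stack=[T] ptr=1 lookahead=/ remaining=[/ id / ( num ) $]
Step 4: shift /. Stack=[T /] ptr=2 lookahead=id remaining=[id / ( num ) $]
Step 5: shift id. Stack=[T / id] ptr=3 lookahead=/ remaining=[/ ( num ) $]
Step 6: reduce F->id. Stack=[T / F] ptr=3 lookahead=/ remaining=[/ ( num ) $]
Step 7: reduce T->T / F. Stack=[T] ptr=3 lookahead=/ remaining=[/ ( num ) $]
Step 8: shift /. Stack=[T /] ptr=4 lookahead=( remaining=[( num ) $]
Step 9: shift (. Stack=[T / (] ptr=5 lookahead=num remaining=[num ) $]
Step 10: shift num. Stack=[T / ( num] ptr=6 lookahead=) remaining=[) $]
Step 11: reduce F->num. Stack=[T / ( F] ptr=6 lookahead=) remaining=[) $]
Step 12: reduce T->F. Stack=[T / ( T] ptr=6 lookahead=) remaining=[) $]
Step 13: reduce E->T. Stack=[T / ( E] ptr=6 lookahead=) remaining=[) $]
Step 14: shift ). Stack=[T / ( E )] ptr=7 lookahead=$ remaining=[$]
Step 15: reduce F->( E ). Stack=[T / F] ptr=7 lookahead=$ remaining=[$]
Step 16: reduce T->T / F. Stack=[T] ptr=7 lookahead=$ remaining=[$]
Step 17: reduce E->T. Stack=[E] ptr=7 lookahead=$ remaining=[$]
Step 18: accept. Stack=[E] ptr=7 lookahead=$ remaining=[$]

Answer: never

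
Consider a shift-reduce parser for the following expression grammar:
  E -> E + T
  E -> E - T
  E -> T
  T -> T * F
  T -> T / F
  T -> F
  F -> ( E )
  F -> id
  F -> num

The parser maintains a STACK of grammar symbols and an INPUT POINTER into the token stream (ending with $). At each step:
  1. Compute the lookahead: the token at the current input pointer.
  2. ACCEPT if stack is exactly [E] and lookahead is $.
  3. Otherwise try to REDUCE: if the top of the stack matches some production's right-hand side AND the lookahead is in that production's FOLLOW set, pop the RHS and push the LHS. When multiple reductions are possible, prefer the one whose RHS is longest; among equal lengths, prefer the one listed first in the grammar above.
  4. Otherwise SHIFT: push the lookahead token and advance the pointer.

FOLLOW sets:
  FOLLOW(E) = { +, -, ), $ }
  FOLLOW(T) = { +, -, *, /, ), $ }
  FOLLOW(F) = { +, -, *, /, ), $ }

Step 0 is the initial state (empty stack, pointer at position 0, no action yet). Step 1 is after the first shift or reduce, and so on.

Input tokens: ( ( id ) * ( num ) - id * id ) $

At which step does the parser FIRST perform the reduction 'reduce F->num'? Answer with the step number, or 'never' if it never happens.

Step 1: shift (. Stack=[(] ptr=1 lookahead=( remaining=[( id ) * ( num ) - id * id ) $]
Step 2: shift (. Stack=[( (] ptr=2 lookahead=id remaining=[id ) * ( num ) - id * id ) $]
Step 3: shift id. Stack=[( ( id] ptr=3 lookahead=) remaining=[) * ( num ) - id * id ) $]
Step 4: reduce F->id. Stack=[( ( F] ptr=3 lookahead=) remaining=[) * ( num ) - id * id ) $]
Step 5: reduce T->F. Stack=[( ( T] ptr=3 lookahead=) remaining=[) * ( num ) - id * id ) $]
Step 6: reduce E->T. Stack=[( ( E] ptr=3 lookahead=) remaining=[) * ( num ) - id * id ) $]
Step 7: shift ). Stack=[( ( E )] ptr=4 lookahead=* remaining=[* ( num ) - id * id ) $]
Step 8: reduce F->( E ). Stack=[( F] ptr=4 lookahead=* remaining=[* ( num ) - id * id ) $]
Step 9: reduce T->F. Stack=[( T] ptr=4 lookahead=* remaining=[* ( num ) - id * id ) $]
Step 10: shift *. Stack=[( T *] ptr=5 lookahead=( remaining=[( num ) - id * id ) $]
Step 11: shift (. Stack=[( T * (] ptr=6 lookahead=num remaining=[num ) - id * id ) $]
Step 12: shift num. Stack=[( T * ( num] ptr=7 lookahead=) remaining=[) - id * id ) $]
Step 13: reduce F->num. Stack=[( T * ( F] ptr=7 lookahead=) remaining=[) - id * id ) $]

Answer: 13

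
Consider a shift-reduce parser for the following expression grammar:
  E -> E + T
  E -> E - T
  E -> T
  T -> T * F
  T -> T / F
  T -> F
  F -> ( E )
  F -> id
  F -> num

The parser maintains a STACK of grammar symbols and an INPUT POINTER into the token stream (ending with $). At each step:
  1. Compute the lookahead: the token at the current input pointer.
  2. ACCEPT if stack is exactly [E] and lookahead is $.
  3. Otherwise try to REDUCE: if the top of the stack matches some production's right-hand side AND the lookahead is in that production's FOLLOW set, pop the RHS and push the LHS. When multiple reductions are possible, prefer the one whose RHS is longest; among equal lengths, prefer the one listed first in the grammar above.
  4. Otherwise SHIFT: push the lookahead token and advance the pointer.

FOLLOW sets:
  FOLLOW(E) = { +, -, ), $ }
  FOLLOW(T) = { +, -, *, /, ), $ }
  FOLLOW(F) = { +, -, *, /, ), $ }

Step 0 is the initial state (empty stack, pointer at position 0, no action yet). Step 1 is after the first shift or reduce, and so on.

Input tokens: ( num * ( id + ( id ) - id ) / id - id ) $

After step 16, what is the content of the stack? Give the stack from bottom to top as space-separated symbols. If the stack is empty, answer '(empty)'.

Answer: ( T * ( E + ( E

Derivation:
Step 1: shift (. Stack=[(] ptr=1 lookahead=num remaining=[num * ( id + ( id ) - id ) / id - id ) $]
Step 2: shift num. Stack=[( num] ptr=2 lookahead=* remaining=[* ( id + ( id ) - id ) / id - id ) $]
Step 3: reduce F->num. Stack=[( F] ptr=2 lookahead=* remaining=[* ( id + ( id ) - id ) / id - id ) $]
Step 4: reduce T->F. Stack=[( T] ptr=2 lookahead=* remaining=[* ( id + ( id ) - id ) / id - id ) $]
Step 5: shift *. Stack=[( T *] ptr=3 lookahead=( remaining=[( id + ( id ) - id ) / id - id ) $]
Step 6: shift (. Stack=[( T * (] ptr=4 lookahead=id remaining=[id + ( id ) - id ) / id - id ) $]
Step 7: shift id. Stack=[( T * ( id] ptr=5 lookahead=+ remaining=[+ ( id ) - id ) / id - id ) $]
Step 8: reduce F->id. Stack=[( T * ( F] ptr=5 lookahead=+ remaining=[+ ( id ) - id ) / id - id ) $]
Step 9: reduce T->F. Stack=[( T * ( T] ptr=5 lookahead=+ remaining=[+ ( id ) - id ) / id - id ) $]
Step 10: reduce E->T. Stack=[( T * ( E] ptr=5 lookahead=+ remaining=[+ ( id ) - id ) / id - id ) $]
Step 11: shift +. Stack=[( T * ( E +] ptr=6 lookahead=( remaining=[( id ) - id ) / id - id ) $]
Step 12: shift (. Stack=[( T * ( E + (] ptr=7 lookahead=id remaining=[id ) - id ) / id - id ) $]
Step 13: shift id. Stack=[( T * ( E + ( id] ptr=8 lookahead=) remaining=[) - id ) / id - id ) $]
Step 14: reduce F->id. Stack=[( T * ( E + ( F] ptr=8 lookahead=) remaining=[) - id ) / id - id ) $]
Step 15: reduce T->F. Stack=[( T * ( E + ( T] ptr=8 lookahead=) remaining=[) - id ) / id - id ) $]
Step 16: reduce E->T. Stack=[( T * ( E + ( E] ptr=8 lookahead=) remaining=[) - id ) / id - id ) $]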